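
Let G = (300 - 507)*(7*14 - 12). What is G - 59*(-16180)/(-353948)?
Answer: -1575484229/88487 ≈ -17805.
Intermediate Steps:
G = -17802 (G = -207*(98 - 12) = -207*86 = -17802)
G - 59*(-16180)/(-353948) = -17802 - 59*(-16180)/(-353948) = -17802 - (-954620)*(-1)/353948 = -17802 - 1*238655/88487 = -17802 - 238655/88487 = -1575484229/88487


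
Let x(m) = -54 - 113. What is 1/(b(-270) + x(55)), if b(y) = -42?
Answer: -1/209 ≈ -0.0047847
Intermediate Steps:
x(m) = -167
1/(b(-270) + x(55)) = 1/(-42 - 167) = 1/(-209) = -1/209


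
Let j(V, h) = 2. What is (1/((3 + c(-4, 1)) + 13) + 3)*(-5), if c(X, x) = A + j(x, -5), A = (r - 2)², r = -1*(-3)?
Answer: -290/19 ≈ -15.263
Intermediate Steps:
r = 3
A = 1 (A = (3 - 2)² = 1² = 1)
c(X, x) = 3 (c(X, x) = 1 + 2 = 3)
(1/((3 + c(-4, 1)) + 13) + 3)*(-5) = (1/((3 + 3) + 13) + 3)*(-5) = (1/(6 + 13) + 3)*(-5) = (1/19 + 3)*(-5) = (58/19)*(-5) = -290/19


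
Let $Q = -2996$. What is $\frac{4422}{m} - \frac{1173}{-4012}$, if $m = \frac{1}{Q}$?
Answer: $- \frac{3126601563}{236} \approx -1.3248 \cdot 10^{7}$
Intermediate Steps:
$m = - \frac{1}{2996}$ ($m = \frac{1}{-2996} = - \frac{1}{2996} \approx -0.00033378$)
$\frac{4422}{m} - \frac{1173}{-4012} = \frac{4422}{- \frac{1}{2996}} - \frac{1173}{-4012} = 4422 \left(-2996\right) - - \frac{69}{236} = -13248312 + \frac{69}{236} = - \frac{3126601563}{236}$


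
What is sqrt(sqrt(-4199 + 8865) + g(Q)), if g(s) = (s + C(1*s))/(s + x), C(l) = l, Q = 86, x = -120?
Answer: sqrt(-1462 + 289*sqrt(4666))/17 ≈ 7.9529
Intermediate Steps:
g(s) = 2*s/(-120 + s) (g(s) = (s + 1*s)/(s - 120) = (s + s)/(-120 + s) = (2*s)/(-120 + s) = 2*s/(-120 + s))
sqrt(sqrt(-4199 + 8865) + g(Q)) = sqrt(sqrt(-4199 + 8865) + 2*86/(-120 + 86)) = sqrt(sqrt(4666) + 2*86/(-34)) = sqrt(sqrt(4666) + 2*86*(-1/34)) = sqrt(sqrt(4666) - 86/17) = sqrt(-86/17 + sqrt(4666))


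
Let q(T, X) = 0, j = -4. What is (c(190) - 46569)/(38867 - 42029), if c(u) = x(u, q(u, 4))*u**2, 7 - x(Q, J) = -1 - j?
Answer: -97831/3162 ≈ -30.940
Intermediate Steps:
x(Q, J) = 4 (x(Q, J) = 7 - (-1 - 1*(-4)) = 7 - (-1 + 4) = 7 - 1*3 = 7 - 3 = 4)
c(u) = 4*u**2
(c(190) - 46569)/(38867 - 42029) = (4*190**2 - 46569)/(38867 - 42029) = (4*36100 - 46569)/(-3162) = (144400 - 46569)*(-1/3162) = 97831*(-1/3162) = -97831/3162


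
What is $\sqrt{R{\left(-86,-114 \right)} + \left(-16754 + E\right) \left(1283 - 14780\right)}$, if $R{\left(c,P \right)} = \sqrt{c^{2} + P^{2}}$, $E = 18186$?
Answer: $\sqrt{-19327704 + 2 \sqrt{5098}} \approx 4396.3 i$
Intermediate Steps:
$R{\left(c,P \right)} = \sqrt{P^{2} + c^{2}}$
$\sqrt{R{\left(-86,-114 \right)} + \left(-16754 + E\right) \left(1283 - 14780\right)} = \sqrt{\sqrt{\left(-114\right)^{2} + \left(-86\right)^{2}} + \left(-16754 + 18186\right) \left(1283 - 14780\right)} = \sqrt{\sqrt{12996 + 7396} + 1432 \left(-13497\right)} = \sqrt{\sqrt{20392} - 19327704} = \sqrt{2 \sqrt{5098} - 19327704} = \sqrt{-19327704 + 2 \sqrt{5098}}$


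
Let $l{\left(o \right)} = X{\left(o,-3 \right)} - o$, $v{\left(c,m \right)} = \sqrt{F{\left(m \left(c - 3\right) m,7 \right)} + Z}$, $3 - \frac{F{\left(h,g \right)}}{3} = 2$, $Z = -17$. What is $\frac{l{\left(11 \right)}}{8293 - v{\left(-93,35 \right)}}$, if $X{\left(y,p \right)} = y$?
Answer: $0$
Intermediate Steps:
$F{\left(h,g \right)} = 3$ ($F{\left(h,g \right)} = 9 - 6 = 3$)
$v{\left(c,m \right)} = i \sqrt{14}$ ($v{\left(c,m \right)} = \sqrt{3 - 17} = \sqrt{-14} = i \sqrt{14}$)
$l{\left(o \right)} = 0$ ($l{\left(o \right)} = o - o = 0$)
$\frac{l{\left(11 \right)}}{8293 - v{\left(-93,35 \right)}} = \frac{0}{8293 - i \sqrt{14}} = 0$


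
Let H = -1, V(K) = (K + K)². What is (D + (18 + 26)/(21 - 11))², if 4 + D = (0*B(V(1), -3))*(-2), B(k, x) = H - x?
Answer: 4/25 ≈ 0.16000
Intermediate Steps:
V(K) = 4*K² (V(K) = (2*K)² = 4*K²)
B(k, x) = -1 - x
D = -4 (D = -4 + (0*(-1 - 1*(-3)))*(-2) = -4 + (0*(-1 + 3))*(-2) = -4 + (0*2)*(-2) = -4 + 0*(-2) = -4 + 0 = -4)
(D + (18 + 26)/(21 - 11))² = (-4 + (18 + 26)/(21 - 11))² = (-4 + 44/10)² = (-4 + 44*(⅒))² = (-4 + 22/5)² = (⅖)² = 4/25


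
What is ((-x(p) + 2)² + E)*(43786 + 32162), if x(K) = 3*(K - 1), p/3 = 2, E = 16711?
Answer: 1282002240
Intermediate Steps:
p = 6 (p = 3*2 = 6)
x(K) = -3 + 3*K (x(K) = 3*(-1 + K) = -3 + 3*K)
((-x(p) + 2)² + E)*(43786 + 32162) = ((-(-3 + 3*6) + 2)² + 16711)*(43786 + 32162) = ((-(-3 + 18) + 2)² + 16711)*75948 = ((-1*15 + 2)² + 16711)*75948 = ((-15 + 2)² + 16711)*75948 = ((-13)² + 16711)*75948 = (169 + 16711)*75948 = 16880*75948 = 1282002240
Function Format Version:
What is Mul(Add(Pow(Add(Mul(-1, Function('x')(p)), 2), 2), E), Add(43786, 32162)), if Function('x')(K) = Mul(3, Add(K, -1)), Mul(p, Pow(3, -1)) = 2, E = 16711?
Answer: 1282002240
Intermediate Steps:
p = 6 (p = Mul(3, 2) = 6)
Function('x')(K) = Add(-3, Mul(3, K)) (Function('x')(K) = Mul(3, Add(-1, K)) = Add(-3, Mul(3, K)))
Mul(Add(Pow(Add(Mul(-1, Function('x')(p)), 2), 2), E), Add(43786, 32162)) = Mul(Add(Pow(Add(Mul(-1, Add(-3, Mul(3, 6))), 2), 2), 16711), Add(43786, 32162)) = Mul(Add(Pow(Add(Mul(-1, Add(-3, 18)), 2), 2), 16711), 75948) = Mul(Add(Pow(Add(Mul(-1, 15), 2), 2), 16711), 75948) = Mul(Add(Pow(Add(-15, 2), 2), 16711), 75948) = Mul(Add(Pow(-13, 2), 16711), 75948) = Mul(Add(169, 16711), 75948) = Mul(16880, 75948) = 1282002240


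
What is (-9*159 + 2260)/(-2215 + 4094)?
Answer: 829/1879 ≈ 0.44119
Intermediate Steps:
(-9*159 + 2260)/(-2215 + 4094) = (-1431 + 2260)/1879 = 829*(1/1879) = 829/1879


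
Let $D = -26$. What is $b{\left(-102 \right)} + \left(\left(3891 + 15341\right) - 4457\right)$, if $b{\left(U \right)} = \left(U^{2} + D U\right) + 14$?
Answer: $27845$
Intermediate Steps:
$b{\left(U \right)} = 14 + U^{2} - 26 U$ ($b{\left(U \right)} = \left(U^{2} - 26 U\right) + 14 = 14 + U^{2} - 26 U$)
$b{\left(-102 \right)} + \left(\left(3891 + 15341\right) - 4457\right) = \left(14 + \left(-102\right)^{2} - -2652\right) + \left(\left(3891 + 15341\right) - 4457\right) = \left(14 + 10404 + 2652\right) + \left(19232 - 4457\right) = 13070 + 14775 = 27845$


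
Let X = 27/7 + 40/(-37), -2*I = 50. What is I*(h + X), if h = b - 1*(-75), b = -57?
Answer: -134525/259 ≈ -519.40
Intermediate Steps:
I = -25 (I = -½*50 = -25)
X = 719/259 (X = 27*(⅐) + 40*(-1/37) = 27/7 - 40/37 = 719/259 ≈ 2.7761)
h = 18 (h = -57 - 1*(-75) = -57 + 75 = 18)
I*(h + X) = -25*(18 + 719/259) = -25*5381/259 = -134525/259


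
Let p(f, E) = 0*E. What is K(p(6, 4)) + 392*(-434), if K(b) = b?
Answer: -170128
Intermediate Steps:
p(f, E) = 0
K(p(6, 4)) + 392*(-434) = 0 + 392*(-434) = 0 - 170128 = -170128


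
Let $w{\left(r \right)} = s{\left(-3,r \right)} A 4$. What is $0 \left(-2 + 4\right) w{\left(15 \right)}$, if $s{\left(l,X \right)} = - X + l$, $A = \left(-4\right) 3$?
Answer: $0$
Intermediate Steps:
$A = -12$
$s{\left(l,X \right)} = l - X$
$w{\left(r \right)} = 144 + 48 r$ ($w{\left(r \right)} = \left(-3 - r\right) \left(-12\right) 4 = \left(36 + 12 r\right) 4 = 144 + 48 r$)
$0 \left(-2 + 4\right) w{\left(15 \right)} = 0 \left(-2 + 4\right) \left(144 + 48 \cdot 15\right) = 0 \cdot 2 \left(144 + 720\right) = 0 \cdot 864 = 0$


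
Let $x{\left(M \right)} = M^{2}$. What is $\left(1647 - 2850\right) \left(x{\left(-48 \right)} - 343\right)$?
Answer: $-2359083$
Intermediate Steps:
$\left(1647 - 2850\right) \left(x{\left(-48 \right)} - 343\right) = \left(1647 - 2850\right) \left(\left(-48\right)^{2} - 343\right) = - 1203 \left(2304 - 343\right) = \left(-1203\right) 1961 = -2359083$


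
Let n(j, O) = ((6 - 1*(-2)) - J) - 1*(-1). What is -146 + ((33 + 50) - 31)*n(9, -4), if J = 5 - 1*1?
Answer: 114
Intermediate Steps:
J = 4 (J = 5 - 1 = 4)
n(j, O) = 5 (n(j, O) = ((6 - 1*(-2)) - 1*4) - 1*(-1) = ((6 + 2) - 4) + 1 = (8 - 4) + 1 = 4 + 1 = 5)
-146 + ((33 + 50) - 31)*n(9, -4) = -146 + ((33 + 50) - 31)*5 = -146 + (83 - 31)*5 = -146 + 52*5 = -146 + 260 = 114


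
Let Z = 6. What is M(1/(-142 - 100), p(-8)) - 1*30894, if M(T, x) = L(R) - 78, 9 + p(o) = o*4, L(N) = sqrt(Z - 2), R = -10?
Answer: -30970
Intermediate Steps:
L(N) = 2 (L(N) = sqrt(6 - 2) = sqrt(4) = 2)
p(o) = -9 + 4*o (p(o) = -9 + o*4 = -9 + 4*o)
M(T, x) = -76 (M(T, x) = 2 - 78 = -76)
M(1/(-142 - 100), p(-8)) - 1*30894 = -76 - 1*30894 = -76 - 30894 = -30970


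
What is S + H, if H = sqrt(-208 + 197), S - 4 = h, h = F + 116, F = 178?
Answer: 298 + I*sqrt(11) ≈ 298.0 + 3.3166*I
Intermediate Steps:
h = 294 (h = 178 + 116 = 294)
S = 298 (S = 4 + 294 = 298)
H = I*sqrt(11) (H = sqrt(-11) = I*sqrt(11) ≈ 3.3166*I)
S + H = 298 + I*sqrt(11)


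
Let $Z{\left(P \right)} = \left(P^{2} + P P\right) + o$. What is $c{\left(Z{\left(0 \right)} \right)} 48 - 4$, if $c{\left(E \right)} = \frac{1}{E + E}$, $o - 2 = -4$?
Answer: $-16$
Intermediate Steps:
$o = -2$ ($o = 2 - 4 = -2$)
$Z{\left(P \right)} = -2 + 2 P^{2}$ ($Z{\left(P \right)} = \left(P^{2} + P P\right) - 2 = \left(P^{2} + P^{2}\right) - 2 = 2 P^{2} - 2 = -2 + 2 P^{2}$)
$c{\left(E \right)} = \frac{1}{2 E}$
$c{\left(Z{\left(0 \right)} \right)} 48 - 4 = \frac{1}{2 \left(-2 + 2 \cdot 0^{2}\right)} 48 - 4 = \frac{1}{2 \left(-2 + 2 \cdot 0\right)} 48 - 4 = \frac{1}{2 \left(-2 + 0\right)} 48 - 4 = \frac{1}{2 \left(-2\right)} 48 - 4 = \frac{1}{2} \left(- \frac{1}{2}\right) 48 - 4 = \left(- \frac{1}{4}\right) 48 - 4 = -12 - 4 = -16$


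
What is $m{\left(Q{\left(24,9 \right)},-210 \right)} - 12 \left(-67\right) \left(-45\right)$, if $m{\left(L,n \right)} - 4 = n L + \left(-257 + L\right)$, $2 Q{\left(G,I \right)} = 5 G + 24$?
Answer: $-51481$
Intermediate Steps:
$Q{\left(G,I \right)} = 12 + \frac{5 G}{2}$ ($Q{\left(G,I \right)} = \frac{5 G + 24}{2} = \frac{24 + 5 G}{2} = 12 + \frac{5 G}{2}$)
$m{\left(L,n \right)} = -253 + L + L n$ ($m{\left(L,n \right)} = 4 + \left(n L + \left(-257 + L\right)\right) = 4 + \left(L n + \left(-257 + L\right)\right) = 4 + \left(-257 + L + L n\right) = -253 + L + L n$)
$m{\left(Q{\left(24,9 \right)},-210 \right)} - 12 \left(-67\right) \left(-45\right) = \left(-253 + \left(12 + \frac{5}{2} \cdot 24\right) + \left(12 + \frac{5}{2} \cdot 24\right) \left(-210\right)\right) - 12 \left(-67\right) \left(-45\right) = \left(-253 + \left(12 + 60\right) + \left(12 + 60\right) \left(-210\right)\right) - \left(-804\right) \left(-45\right) = \left(-253 + 72 + 72 \left(-210\right)\right) - 36180 = \left(-253 + 72 - 15120\right) - 36180 = -15301 - 36180 = -51481$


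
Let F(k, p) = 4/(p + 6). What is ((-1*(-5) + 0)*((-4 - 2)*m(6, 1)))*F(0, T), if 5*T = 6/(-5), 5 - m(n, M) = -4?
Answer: -375/2 ≈ -187.50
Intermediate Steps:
m(n, M) = 9 (m(n, M) = 5 - 1*(-4) = 5 + 4 = 9)
T = -6/25 (T = (6/(-5))/5 = (6*(-⅕))/5 = (⅕)*(-6/5) = -6/25 ≈ -0.24000)
F(k, p) = 4/(6 + p)
((-1*(-5) + 0)*((-4 - 2)*m(6, 1)))*F(0, T) = ((-1*(-5) + 0)*((-4 - 2)*9))*(4/(6 - 6/25)) = ((5 + 0)*(-6*9))*(4/(144/25)) = (5*(-54))*(4*(25/144)) = -270*25/36 = -375/2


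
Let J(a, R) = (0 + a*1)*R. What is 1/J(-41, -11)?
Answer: 1/451 ≈ 0.0022173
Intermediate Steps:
J(a, R) = R*a (J(a, R) = (0 + a)*R = a*R = R*a)
1/J(-41, -11) = 1/(-11*(-41)) = 1/451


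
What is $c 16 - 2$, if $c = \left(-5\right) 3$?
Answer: $-242$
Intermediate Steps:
$c = -15$
$c 16 - 2 = \left(-15\right) 16 - 2 = -240 - 2 = -242$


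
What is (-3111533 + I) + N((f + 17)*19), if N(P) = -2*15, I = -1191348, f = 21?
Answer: -4302911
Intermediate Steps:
N(P) = -30
(-3111533 + I) + N((f + 17)*19) = (-3111533 - 1191348) - 30 = -4302881 - 30 = -4302911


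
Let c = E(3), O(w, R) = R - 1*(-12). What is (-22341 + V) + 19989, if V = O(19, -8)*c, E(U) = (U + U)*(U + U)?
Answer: -2208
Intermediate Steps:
O(w, R) = 12 + R (O(w, R) = R + 12 = 12 + R)
E(U) = 4*U² (E(U) = (2*U)*(2*U) = 4*U²)
c = 36 (c = 4*3² = 4*9 = 36)
V = 144 (V = (12 - 8)*36 = 4*36 = 144)
(-22341 + V) + 19989 = (-22341 + 144) + 19989 = -22197 + 19989 = -2208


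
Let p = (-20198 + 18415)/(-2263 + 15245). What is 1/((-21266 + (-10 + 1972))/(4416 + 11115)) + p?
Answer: -118021237/125302264 ≈ -0.94189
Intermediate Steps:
p = -1783/12982 ≈ -0.13734
1/((-21266 + (-10 + 1972))/(4416 + 11115)) + p = 1/((-21266 + (-10 + 1972))/(4416 + 11115)) - 1783/12982 = 1/((-21266 + 1962)/15531) - 1783/12982 = 1/(-19304*1/15531) - 1783/12982 = 1/(-19304/15531) - 1783/12982 = -15531/19304 - 1783/12982 = -118021237/125302264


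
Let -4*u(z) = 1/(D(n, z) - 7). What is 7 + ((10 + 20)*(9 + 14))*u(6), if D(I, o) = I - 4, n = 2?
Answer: 157/6 ≈ 26.167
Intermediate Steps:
D(I, o) = -4 + I
u(z) = 1/36 (u(z) = -1/(4*((-4 + 2) - 7)) = -1/(4*(-2 - 7)) = -¼/(-9) = -¼*(-⅑) = 1/36)
7 + ((10 + 20)*(9 + 14))*u(6) = 7 + ((10 + 20)*(9 + 14))*(1/36) = 7 + (30*23)*(1/36) = 7 + 690*(1/36) = 7 + 115/6 = 157/6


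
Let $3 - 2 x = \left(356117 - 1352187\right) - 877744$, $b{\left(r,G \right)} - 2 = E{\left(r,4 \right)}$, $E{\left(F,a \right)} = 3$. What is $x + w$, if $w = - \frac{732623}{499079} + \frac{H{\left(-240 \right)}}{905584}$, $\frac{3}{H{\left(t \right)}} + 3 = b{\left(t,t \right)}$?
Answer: $\frac{846885176464871685}{903915914272} \approx 9.3691 \cdot 10^{5}$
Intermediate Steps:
$b{\left(r,G \right)} = 5$ ($b{\left(r,G \right)} = 2 + 3 = 5$)
$H{\left(t \right)} = \frac{3}{2}$ ($H{\left(t \right)} = \frac{3}{-3 + 5} = \frac{3}{2}$)
$w = - \frac{1326901836427}{903915914272}$ ($w = - \frac{732623}{499079} + \frac{3}{2 \cdot 905584} = \left(-732623\right) \frac{1}{499079} + \frac{3}{2} \cdot \frac{1}{905584} = - \frac{732623}{499079} + \frac{3}{1811168} = - \frac{1326901836427}{903915914272} \approx -1.4679$)
$x = \frac{1873817}{2}$ ($x = \frac{3}{2} - \frac{\left(356117 - 1352187\right) - 877744}{2} = \frac{3}{2} - \frac{-996070 - 877744}{2} = \frac{3}{2} - -936907 = \frac{3}{2} + 936907 = \frac{1873817}{2} \approx 9.3691 \cdot 10^{5}$)
$x + w = \frac{1873817}{2} - \frac{1326901836427}{903915914272} = \frac{846885176464871685}{903915914272}$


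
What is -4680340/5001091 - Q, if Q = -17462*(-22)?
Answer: -1921243803264/5001091 ≈ -3.8417e+5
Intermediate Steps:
Q = 384164
-4680340/5001091 - Q = -4680340/5001091 - 1*384164 = -4680340*1/5001091 - 384164 = -4680340/5001091 - 384164 = -1921243803264/5001091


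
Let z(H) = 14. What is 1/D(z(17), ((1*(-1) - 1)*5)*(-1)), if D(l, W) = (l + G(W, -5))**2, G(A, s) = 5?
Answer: 1/361 ≈ 0.0027701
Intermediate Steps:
D(l, W) = (5 + l)**2 (D(l, W) = (l + 5)**2 = (5 + l)**2)
1/D(z(17), ((1*(-1) - 1)*5)*(-1)) = 1/((5 + 14)**2) = 1/(19**2) = 1/361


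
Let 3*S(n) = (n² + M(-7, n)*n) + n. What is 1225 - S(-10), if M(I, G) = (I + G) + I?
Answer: 1115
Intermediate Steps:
M(I, G) = G + 2*I (M(I, G) = (G + I) + I = G + 2*I)
S(n) = n/3 + n²/3 + n*(-14 + n)/3 (S(n) = ((n² + (n + 2*(-7))*n) + n)/3 = ((n² + (n - 14)*n) + n)/3 = ((n² + (-14 + n)*n) + n)/3 = ((n² + n*(-14 + n)) + n)/3 = (n + n² + n*(-14 + n))/3 = n/3 + n²/3 + n*(-14 + n)/3)
1225 - S(-10) = 1225 - (-10)*(-13 + 2*(-10))/3 = 1225 - (-10)*(-13 - 20)/3 = 1225 - (-10)*(-33)/3 = 1225 - 1*110 = 1225 - 110 = 1115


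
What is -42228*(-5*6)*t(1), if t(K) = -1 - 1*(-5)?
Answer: 5067360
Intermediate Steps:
t(K) = 4 (t(K) = -1 + 5 = 4)
-42228*(-5*6)*t(1) = -42228*(-5*6)*4 = -(-1266840)*4 = -42228*(-120) = 5067360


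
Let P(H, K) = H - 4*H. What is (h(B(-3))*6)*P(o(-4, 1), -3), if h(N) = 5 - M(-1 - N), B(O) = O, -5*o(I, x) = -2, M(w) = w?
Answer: -108/5 ≈ -21.600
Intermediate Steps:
o(I, x) = ⅖ (o(I, x) = -⅕*(-2) = ⅖)
h(N) = 6 + N (h(N) = 5 - (-1 - N) = 5 + (1 + N) = 6 + N)
P(H, K) = -3*H
(h(B(-3))*6)*P(o(-4, 1), -3) = ((6 - 3)*6)*(-3*⅖) = (3*6)*(-6/5) = 18*(-6/5) = -108/5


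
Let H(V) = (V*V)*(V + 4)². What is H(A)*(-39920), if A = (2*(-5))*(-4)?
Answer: -123656192000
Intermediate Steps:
A = 40 (A = -10*(-4) = 40)
H(V) = V²*(4 + V)²
H(A)*(-39920) = (40²*(4 + 40)²)*(-39920) = (1600*44²)*(-39920) = (1600*1936)*(-39920) = 3097600*(-39920) = -123656192000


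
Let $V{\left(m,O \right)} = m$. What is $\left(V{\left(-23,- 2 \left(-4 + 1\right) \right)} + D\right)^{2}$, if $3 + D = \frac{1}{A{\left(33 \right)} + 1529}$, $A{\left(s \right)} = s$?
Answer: $\frac{1649253321}{2439844} \approx 675.97$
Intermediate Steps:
$D = - \frac{4685}{1562}$ ($D = -3 + \frac{1}{33 + 1529} = -3 + \frac{1}{1562} = - \frac{4685}{1562} \approx -2.9994$)
$\left(V{\left(-23,- 2 \left(-4 + 1\right) \right)} + D\right)^{2} = \left(-23 - \frac{4685}{1562}\right)^{2} = \left(- \frac{40611}{1562}\right)^{2} = \frac{1649253321}{2439844}$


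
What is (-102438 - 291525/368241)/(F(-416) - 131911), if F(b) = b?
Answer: 12574054361/16242742269 ≈ 0.77413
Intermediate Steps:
(-102438 - 291525/368241)/(F(-416) - 131911) = (-102438 - 291525/368241)/(-416 - 131911) = (-102438 - 291525*1/368241)/(-132327) = (-102438 - 97175/122747)*(-1/132327) = -12574054361/122747*(-1/132327) = 12574054361/16242742269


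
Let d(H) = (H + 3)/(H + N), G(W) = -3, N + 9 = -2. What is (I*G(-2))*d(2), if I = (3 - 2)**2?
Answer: 5/3 ≈ 1.6667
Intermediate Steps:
N = -11 (N = -9 - 2 = -11)
I = 1 (I = 1**2 = 1)
d(H) = (3 + H)/(-11 + H) (d(H) = (H + 3)/(H - 11) = (3 + H)/(-11 + H))
(I*G(-2))*d(2) = (1*(-3))*((3 + 2)/(-11 + 2)) = -3*5/(-9) = -(-1)*5/3 = -3*(-5/9) = 5/3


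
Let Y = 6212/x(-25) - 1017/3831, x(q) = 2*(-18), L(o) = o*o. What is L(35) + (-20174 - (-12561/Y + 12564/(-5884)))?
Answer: -55570309118299/2921747272 ≈ -19020.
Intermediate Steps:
L(o) = o²
x(q) = -36
Y = -1986232/11493 (Y = 6212/(-36) - 1017/3831 = 6212*(-1/36) - 1017*1/3831 = -1553/9 - 339/1277 = -1986232/11493 ≈ -172.82)
L(35) + (-20174 - (-12561/Y + 12564/(-5884))) = 35² + (-20174 - (-12561/(-1986232/11493) + 12564/(-5884))) = 1225 + (-20174 - (-12561*(-11493/1986232) + 12564*(-1/5884))) = 1225 + (-20174 - (144363573/1986232 - 3141/1471)) = 1225 + (-20174 - 1*206120061171/2921747272) = 1225 + (-20174 - 206120061171/2921747272) = 1225 - 59149449526499/2921747272 = -55570309118299/2921747272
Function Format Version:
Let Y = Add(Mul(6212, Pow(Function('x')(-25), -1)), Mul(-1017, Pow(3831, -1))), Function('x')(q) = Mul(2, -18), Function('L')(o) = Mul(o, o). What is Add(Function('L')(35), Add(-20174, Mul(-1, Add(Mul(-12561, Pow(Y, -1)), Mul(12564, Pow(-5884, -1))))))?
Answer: Rational(-55570309118299, 2921747272) ≈ -19020.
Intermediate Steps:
Function('L')(o) = Pow(o, 2)
Function('x')(q) = -36
Y = Rational(-1986232, 11493) (Y = Add(Mul(6212, Pow(-36, -1)), Mul(-1017, Pow(3831, -1))) = Add(Mul(6212, Rational(-1, 36)), Mul(-1017, Rational(1, 3831))) = Add(Rational(-1553, 9), Rational(-339, 1277)) = Rational(-1986232, 11493) ≈ -172.82)
Add(Function('L')(35), Add(-20174, Mul(-1, Add(Mul(-12561, Pow(Y, -1)), Mul(12564, Pow(-5884, -1)))))) = Add(Pow(35, 2), Add(-20174, Mul(-1, Add(Mul(-12561, Pow(Rational(-1986232, 11493), -1)), Mul(12564, Pow(-5884, -1)))))) = Add(1225, Add(-20174, Mul(-1, Add(Mul(-12561, Rational(-11493, 1986232)), Mul(12564, Rational(-1, 5884)))))) = Add(1225, Add(-20174, Mul(-1, Add(Rational(144363573, 1986232), Rational(-3141, 1471))))) = Add(1225, Add(-20174, Mul(-1, Rational(206120061171, 2921747272)))) = Add(1225, Add(-20174, Rational(-206120061171, 2921747272))) = Add(1225, Rational(-59149449526499, 2921747272)) = Rational(-55570309118299, 2921747272)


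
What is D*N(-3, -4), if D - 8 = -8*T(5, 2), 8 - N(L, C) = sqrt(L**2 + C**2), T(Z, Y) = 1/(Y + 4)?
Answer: 20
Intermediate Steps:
T(Z, Y) = 1/(4 + Y)
N(L, C) = 8 - sqrt(C**2 + L**2) (N(L, C) = 8 - sqrt(L**2 + C**2) = 8 - sqrt(C**2 + L**2))
D = 20/3 (D = 8 - 8/(4 + 2) = 8 - 8/6 = 8 - 8*1/6 = 8 - 4/3 = 20/3 ≈ 6.6667)
D*N(-3, -4) = 20*(8 - sqrt((-4)**2 + (-3)**2))/3 = 20*(8 - sqrt(16 + 9))/3 = 20*(8 - sqrt(25))/3 = 20*(8 - 1*5)/3 = 20*(8 - 5)/3 = (20/3)*3 = 20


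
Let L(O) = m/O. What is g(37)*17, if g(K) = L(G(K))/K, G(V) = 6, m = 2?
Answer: 17/111 ≈ 0.15315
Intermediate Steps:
L(O) = 2/O
g(K) = 1/(3*K) (g(K) = (2/6)/K = (2*(1/6))/K = 1/(3*K))
g(37)*17 = ((1/3)/37)*17 = ((1/3)*(1/37))*17 = (1/111)*17 = 17/111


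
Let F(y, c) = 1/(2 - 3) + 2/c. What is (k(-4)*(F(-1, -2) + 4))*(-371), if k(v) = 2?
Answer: -1484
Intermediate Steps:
F(y, c) = -1 + 2/c (F(y, c) = 1/(-1) + 2/c = 1*(-1) + 2/c = -1 + 2/c)
(k(-4)*(F(-1, -2) + 4))*(-371) = (2*((2 - 1*(-2))/(-2) + 4))*(-371) = (2*(-(2 + 2)/2 + 4))*(-371) = (2*(-1/2*4 + 4))*(-371) = (2*(-2 + 4))*(-371) = (2*2)*(-371) = 4*(-371) = -1484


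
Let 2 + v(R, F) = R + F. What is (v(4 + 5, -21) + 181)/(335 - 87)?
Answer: 167/248 ≈ 0.67339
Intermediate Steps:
v(R, F) = -2 + F + R (v(R, F) = -2 + (R + F) = -2 + (F + R) = -2 + F + R)
(v(4 + 5, -21) + 181)/(335 - 87) = ((-2 - 21 + (4 + 5)) + 181)/(335 - 87) = ((-2 - 21 + 9) + 181)/248 = (-14 + 181)*(1/248) = 167*(1/248) = 167/248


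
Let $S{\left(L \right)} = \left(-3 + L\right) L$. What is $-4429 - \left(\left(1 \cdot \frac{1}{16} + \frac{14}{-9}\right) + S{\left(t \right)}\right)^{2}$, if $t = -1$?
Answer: $- \frac{91970065}{20736} \approx -4435.3$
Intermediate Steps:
$S{\left(L \right)} = L \left(-3 + L\right)$
$-4429 - \left(\left(1 \cdot \frac{1}{16} + \frac{14}{-9}\right) + S{\left(t \right)}\right)^{2} = -4429 - \left(\left(1 \cdot \frac{1}{16} + \frac{14}{-9}\right) - \left(-3 - 1\right)\right)^{2} = -4429 - \left(\left(1 \cdot \frac{1}{16} + 14 \left(- \frac{1}{9}\right)\right) - -4\right)^{2} = -4429 - \left(\left(\frac{1}{16} - \frac{14}{9}\right) + 4\right)^{2} = -4429 - \left(- \frac{215}{144} + 4\right)^{2} = -4429 - \left(\frac{361}{144}\right)^{2} = -4429 - \frac{130321}{20736} = - \frac{91970065}{20736}$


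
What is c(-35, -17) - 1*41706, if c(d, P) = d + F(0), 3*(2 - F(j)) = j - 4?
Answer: -125213/3 ≈ -41738.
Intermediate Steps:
F(j) = 10/3 - j/3 (F(j) = 2 - (j - 4)/3 = 2 - (-4 + j)/3 = 2 + (4/3 - j/3) = 10/3 - j/3)
c(d, P) = 10/3 + d (c(d, P) = d + (10/3 - ⅓*0) = d + (10/3 + 0) = d + 10/3 = 10/3 + d)
c(-35, -17) - 1*41706 = (10/3 - 35) - 1*41706 = -95/3 - 41706 = -125213/3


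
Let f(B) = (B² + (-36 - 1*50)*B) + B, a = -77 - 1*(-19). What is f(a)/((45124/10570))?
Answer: 755755/389 ≈ 1942.8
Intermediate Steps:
a = -58 (a = -77 + 19 = -58)
f(B) = B² - 85*B (f(B) = (B² + (-36 - 50)*B) + B = (B² - 86*B) + B = B² - 85*B)
f(a)/((45124/10570)) = (-58*(-85 - 58))/((45124/10570)) = (-58*(-143))/((45124*(1/10570))) = 8294/(22562/5285) = 8294*(5285/22562) = 755755/389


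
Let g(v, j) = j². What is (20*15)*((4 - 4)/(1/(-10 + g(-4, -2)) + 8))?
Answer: 0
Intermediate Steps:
(20*15)*((4 - 4)/(1/(-10 + g(-4, -2)) + 8)) = (20*15)*((4 - 4)/(1/(-10 + (-2)²) + 8)) = 300*(0/(1/(-10 + 4) + 8)) = 300*(0/(1/(-6) + 8)) = 300*(0/(-⅙ + 8)) = 300*(0/(47/6)) = 300*(0*(6/47)) = 300*0 = 0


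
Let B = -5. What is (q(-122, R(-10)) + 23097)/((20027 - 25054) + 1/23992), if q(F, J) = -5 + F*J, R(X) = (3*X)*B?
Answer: -114969664/120607783 ≈ -0.95325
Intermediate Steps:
R(X) = -15*X (R(X) = (3*X)*(-5) = -15*X)
(q(-122, R(-10)) + 23097)/((20027 - 25054) + 1/23992) = ((-5 - (-1830)*(-10)) + 23097)/((20027 - 25054) + 1/23992) = ((-5 - 122*150) + 23097)/(-5027 + 1/23992) = ((-5 - 18300) + 23097)/(-120607783/23992) = (-18305 + 23097)*(-23992/120607783) = 4792*(-23992/120607783) = -114969664/120607783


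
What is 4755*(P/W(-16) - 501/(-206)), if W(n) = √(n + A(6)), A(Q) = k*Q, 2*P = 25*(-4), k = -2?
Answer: 2382255/206 + 118875*I*√7/7 ≈ 11564.0 + 44931.0*I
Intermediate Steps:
P = -50 (P = (25*(-4))/2 = (½)*(-100) = -50)
A(Q) = -2*Q
W(n) = √(-12 + n) (W(n) = √(n - 2*6) = √(n - 12) = √(-12 + n))
4755*(P/W(-16) - 501/(-206)) = 4755*(-50/√(-12 - 16) - 501/(-206)) = 4755*(-50*(-I*√7/14) - 501*(-1/206)) = 4755*(-50*(-I*√7/14) + 501/206) = 4755*(-(-25)*I*√7/7 + 501/206) = 4755*(25*I*√7/7 + 501/206) = 4755*(501/206 + 25*I*√7/7) = 2382255/206 + 118875*I*√7/7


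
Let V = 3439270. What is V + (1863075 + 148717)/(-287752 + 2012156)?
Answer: 1482673239218/431101 ≈ 3.4393e+6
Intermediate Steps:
V + (1863075 + 148717)/(-287752 + 2012156) = 3439270 + (1863075 + 148717)/(-287752 + 2012156) = 3439270 + 2011792/1724404 = 3439270 + 2011792*(1/1724404) = 3439270 + 502948/431101 = 1482673239218/431101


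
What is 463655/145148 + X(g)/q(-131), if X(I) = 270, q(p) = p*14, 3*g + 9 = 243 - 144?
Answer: 3096005/1016036 ≈ 3.0471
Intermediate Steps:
g = 30 (g = -3 + (243 - 144)/3 = -3 + (⅓)*99 = -3 + 33 = 30)
q(p) = 14*p
463655/145148 + X(g)/q(-131) = 463655/145148 + 270/((14*(-131))) = 463655*(1/145148) + 270/(-1834) = 463655/145148 + 270*(-1/1834) = 463655/145148 - 135/917 = 3096005/1016036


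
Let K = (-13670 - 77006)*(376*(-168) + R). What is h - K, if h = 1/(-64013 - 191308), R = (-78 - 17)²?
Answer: -1253490960424429/255321 ≈ -4.9095e+9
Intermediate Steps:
R = 9025 (R = (-95)² = 9025)
h = -1/255321 (h = 1/(-255321) = -1/255321 ≈ -3.9166e-6)
K = 4909470668 (K = (-13670 - 77006)*(376*(-168) + 9025) = -90676*(-63168 + 9025) = -90676*(-54143) = 4909470668)
h - K = -1/255321 - 1*4909470668 = -1/255321 - 4909470668 = -1253490960424429/255321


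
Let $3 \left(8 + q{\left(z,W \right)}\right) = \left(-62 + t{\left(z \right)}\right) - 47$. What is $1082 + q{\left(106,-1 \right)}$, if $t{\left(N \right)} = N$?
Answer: $1073$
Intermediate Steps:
$q{\left(z,W \right)} = - \frac{133}{3} + \frac{z}{3}$ ($q{\left(z,W \right)} = -8 + \frac{\left(-62 + z\right) - 47}{3} = -8 + \frac{-109 + z}{3} = -8 + \left(- \frac{109}{3} + \frac{z}{3}\right) = - \frac{133}{3} + \frac{z}{3}$)
$1082 + q{\left(106,-1 \right)} = 1082 + \left(- \frac{133}{3} + \frac{1}{3} \cdot 106\right) = 1082 + \left(- \frac{133}{3} + \frac{106}{3}\right) = 1082 - 9 = 1073$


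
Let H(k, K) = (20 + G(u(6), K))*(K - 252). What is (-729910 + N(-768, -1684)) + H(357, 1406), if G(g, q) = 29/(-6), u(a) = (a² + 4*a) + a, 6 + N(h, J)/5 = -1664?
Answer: -2162273/3 ≈ -7.2076e+5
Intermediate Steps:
N(h, J) = -8350 (N(h, J) = -30 + 5*(-1664) = -30 - 8320 = -8350)
u(a) = a² + 5*a
G(g, q) = -29/6 (G(g, q) = 29*(-⅙) = -29/6)
H(k, K) = -3822 + 91*K/6 (H(k, K) = (20 - 29/6)*(K - 252) = 91*(-252 + K)/6 = -3822 + 91*K/6)
(-729910 + N(-768, -1684)) + H(357, 1406) = (-729910 - 8350) + (-3822 + (91/6)*1406) = -738260 + (-3822 + 63973/3) = -738260 + 52507/3 = -2162273/3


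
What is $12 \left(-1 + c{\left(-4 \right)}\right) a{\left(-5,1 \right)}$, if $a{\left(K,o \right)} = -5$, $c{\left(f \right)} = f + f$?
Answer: $540$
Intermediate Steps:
$c{\left(f \right)} = 2 f$
$12 \left(-1 + c{\left(-4 \right)}\right) a{\left(-5,1 \right)} = 12 \left(-1 + 2 \left(-4\right)\right) \left(-5\right) = 12 \left(-1 - 8\right) \left(-5\right) = 12 \left(-9\right) \left(-5\right) = \left(-108\right) \left(-5\right) = 540$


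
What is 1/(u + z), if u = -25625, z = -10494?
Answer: -1/36119 ≈ -2.7686e-5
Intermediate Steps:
1/(u + z) = 1/(-25625 - 10494) = 1/(-36119) = -1/36119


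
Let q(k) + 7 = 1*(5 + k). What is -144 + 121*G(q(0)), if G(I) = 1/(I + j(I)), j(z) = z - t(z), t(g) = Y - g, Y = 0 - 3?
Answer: -553/3 ≈ -184.33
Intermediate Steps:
Y = -3
q(k) = -2 + k (q(k) = -7 + 1*(5 + k) = -7 + (5 + k) = -2 + k)
t(g) = -3 - g
j(z) = 3 + 2*z (j(z) = z - (-3 - z) = z + (3 + z) = 3 + 2*z)
G(I) = 1/(3 + 3*I) (G(I) = 1/(I + (3 + 2*I)) = 1/(3 + 3*I))
-144 + 121*G(q(0)) = -144 + 121*(1/(3*(1 + (-2 + 0)))) = -144 + 121*(1/(3*(1 - 2))) = -144 + 121*((1/3)/(-1)) = -144 + 121*((1/3)*(-1)) = -144 + 121*(-1/3) = -144 - 121/3 = -553/3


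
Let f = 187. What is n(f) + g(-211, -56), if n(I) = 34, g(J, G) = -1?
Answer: 33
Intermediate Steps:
n(f) + g(-211, -56) = 34 - 1 = 33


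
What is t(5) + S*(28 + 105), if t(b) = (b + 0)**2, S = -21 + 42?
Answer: 2818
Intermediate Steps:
S = 21
t(b) = b**2
t(5) + S*(28 + 105) = 5**2 + 21*(28 + 105) = 25 + 21*133 = 25 + 2793 = 2818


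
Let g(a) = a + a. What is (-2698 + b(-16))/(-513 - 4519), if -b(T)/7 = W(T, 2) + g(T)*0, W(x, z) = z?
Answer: 339/629 ≈ 0.53895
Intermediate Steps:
g(a) = 2*a
b(T) = -14 (b(T) = -7*(2 + (2*T)*0) = -7*(2 + 0) = -7*2 = -14)
(-2698 + b(-16))/(-513 - 4519) = (-2698 - 14)/(-513 - 4519) = -2712/(-5032) = -2712*(-1/5032) = 339/629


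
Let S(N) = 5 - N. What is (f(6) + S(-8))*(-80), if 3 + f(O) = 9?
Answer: -1520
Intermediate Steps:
f(O) = 6 (f(O) = -3 + 9 = 6)
(f(6) + S(-8))*(-80) = (6 + (5 - 1*(-8)))*(-80) = (6 + (5 + 8))*(-80) = (6 + 13)*(-80) = 19*(-80) = -1520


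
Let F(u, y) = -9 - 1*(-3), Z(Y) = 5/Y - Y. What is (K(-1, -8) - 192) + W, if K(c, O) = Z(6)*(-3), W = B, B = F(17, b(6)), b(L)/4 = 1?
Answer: -365/2 ≈ -182.50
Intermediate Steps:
b(L) = 4 (b(L) = 4*1 = 4)
Z(Y) = -Y + 5/Y
F(u, y) = -6 (F(u, y) = -9 + 3 = -6)
B = -6
W = -6
K(c, O) = 31/2 (K(c, O) = (-1*6 + 5/6)*(-3) = (-6 + 5*(1/6))*(-3) = (-6 + 5/6)*(-3) = -31/6*(-3) = 31/2)
(K(-1, -8) - 192) + W = (31/2 - 192) - 6 = -353/2 - 6 = -365/2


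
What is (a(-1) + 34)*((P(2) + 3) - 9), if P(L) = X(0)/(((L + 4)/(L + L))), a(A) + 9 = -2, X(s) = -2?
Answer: -506/3 ≈ -168.67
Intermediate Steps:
a(A) = -11 (a(A) = -9 - 2 = -11)
P(L) = -4*L/(4 + L) (P(L) = -2*(L + L)/(L + 4) = -2*2*L/(4 + L) = -4*L/(4 + L))
(a(-1) + 34)*((P(2) + 3) - 9) = (-11 + 34)*((-4*2/(4 + 2) + 3) - 9) = 23*((-4*2/6 + 3) - 9) = 23*((-4*2*⅙ + 3) - 9) = 23*((-4/3 + 3) - 9) = 23*(5/3 - 9) = 23*(-22/3) = -506/3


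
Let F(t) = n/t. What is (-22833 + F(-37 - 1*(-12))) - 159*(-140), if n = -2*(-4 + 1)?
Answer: -14331/25 ≈ -573.24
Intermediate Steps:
n = 6 (n = -2*(-3) = 6)
F(t) = 6/t
(-22833 + F(-37 - 1*(-12))) - 159*(-140) = (-22833 + 6/(-37 - 1*(-12))) - 159*(-140) = (-22833 + 6/(-37 + 12)) - 1*(-22260) = (-22833 + 6/(-25)) + 22260 = (-22833 + 6*(-1/25)) + 22260 = (-22833 - 6/25) + 22260 = -570831/25 + 22260 = -14331/25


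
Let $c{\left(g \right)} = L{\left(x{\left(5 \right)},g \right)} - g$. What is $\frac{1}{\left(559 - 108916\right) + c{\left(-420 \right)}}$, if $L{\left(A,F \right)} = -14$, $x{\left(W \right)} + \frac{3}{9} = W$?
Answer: $- \frac{1}{107951} \approx -9.2635 \cdot 10^{-6}$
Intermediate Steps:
$x{\left(W \right)} = - \frac{1}{3} + W$
$c{\left(g \right)} = -14 - g$
$\frac{1}{\left(559 - 108916\right) + c{\left(-420 \right)}} = \frac{1}{\left(559 - 108916\right) - -406} = \frac{1}{\left(559 - 108916\right) + \left(-14 + 420\right)} = \frac{1}{-108357 + 406} = \frac{1}{-107951} = - \frac{1}{107951}$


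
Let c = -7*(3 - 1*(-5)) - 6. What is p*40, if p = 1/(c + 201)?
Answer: 40/139 ≈ 0.28777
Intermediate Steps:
c = -62 (c = -7*(3 + 5) - 6 = -7*8 - 6 = -56 - 6 = -62)
p = 1/139 (p = 1/(-62 + 201) = 1/139 ≈ 0.0071942)
p*40 = (1/139)*40 = 40/139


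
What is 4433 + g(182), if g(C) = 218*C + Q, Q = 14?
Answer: 44123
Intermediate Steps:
g(C) = 14 + 218*C (g(C) = 218*C + 14 = 14 + 218*C)
4433 + g(182) = 4433 + (14 + 218*182) = 4433 + (14 + 39676) = 4433 + 39690 = 44123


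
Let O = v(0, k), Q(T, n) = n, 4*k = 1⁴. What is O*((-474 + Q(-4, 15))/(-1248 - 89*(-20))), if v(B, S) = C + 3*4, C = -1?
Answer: -5049/532 ≈ -9.4906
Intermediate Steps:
k = ¼ (k = (¼)*1⁴ = (¼)*1 = ¼ ≈ 0.25000)
v(B, S) = 11 (v(B, S) = -1 + 3*4 = -1 + 12 = 11)
O = 11
O*((-474 + Q(-4, 15))/(-1248 - 89*(-20))) = 11*((-474 + 15)/(-1248 - 89*(-20))) = 11*(-459/(-1248 + 1780)) = 11*(-459/532) = -5049/532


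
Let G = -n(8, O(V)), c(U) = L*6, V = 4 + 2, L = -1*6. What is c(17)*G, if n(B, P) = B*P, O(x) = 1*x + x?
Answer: 3456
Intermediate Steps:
L = -6
V = 6
O(x) = 2*x (O(x) = x + x = 2*x)
c(U) = -36 (c(U) = -6*6 = -36)
G = -96 (G = -8*2*6 = -8*12 = -1*96 = -96)
c(17)*G = -36*(-96) = 3456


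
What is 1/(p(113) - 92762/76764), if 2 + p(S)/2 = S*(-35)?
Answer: -38382/303801529 ≈ -0.00012634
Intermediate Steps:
p(S) = -4 - 70*S (p(S) = -4 + 2*(S*(-35)) = -4 + 2*(-35*S) = -4 - 70*S)
1/(p(113) - 92762/76764) = 1/((-4 - 70*113) - 92762/76764) = 1/((-4 - 7910) - 92762*1/76764) = 1/(-7914 - 46381/38382) = 1/(-303801529/38382) = -38382/303801529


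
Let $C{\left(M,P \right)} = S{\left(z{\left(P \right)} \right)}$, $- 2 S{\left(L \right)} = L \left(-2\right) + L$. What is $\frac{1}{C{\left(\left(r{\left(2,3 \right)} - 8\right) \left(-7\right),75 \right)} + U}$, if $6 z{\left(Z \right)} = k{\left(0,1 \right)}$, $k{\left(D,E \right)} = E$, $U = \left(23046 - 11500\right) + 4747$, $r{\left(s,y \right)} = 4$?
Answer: $\frac{12}{195517} \approx 6.1376 \cdot 10^{-5}$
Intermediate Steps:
$U = 16293$ ($U = 11546 + 4747 = 16293$)
$z{\left(Z \right)} = \frac{1}{6}$ ($z{\left(Z \right)} = \frac{1}{6} \cdot 1 = \frac{1}{6}$)
$S{\left(L \right)} = \frac{L}{2}$ ($S{\left(L \right)} = - \frac{L \left(-2\right) + L}{2} = - \frac{- 2 L + L}{2} = - \frac{\left(-1\right) L}{2} = \frac{L}{2}$)
$C{\left(M,P \right)} = \frac{1}{12}$ ($C{\left(M,P \right)} = \frac{1}{2} \cdot \frac{1}{6} = \frac{1}{12}$)
$\frac{1}{C{\left(\left(r{\left(2,3 \right)} - 8\right) \left(-7\right),75 \right)} + U} = \frac{1}{\frac{1}{12} + 16293} = \frac{1}{\frac{195517}{12}} = \frac{12}{195517}$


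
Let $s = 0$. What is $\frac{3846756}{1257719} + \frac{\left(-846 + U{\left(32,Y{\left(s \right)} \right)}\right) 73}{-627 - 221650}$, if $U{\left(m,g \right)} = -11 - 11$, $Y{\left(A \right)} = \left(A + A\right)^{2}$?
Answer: $\frac{934739490128}{279562006163} \approx 3.3436$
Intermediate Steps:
$Y{\left(A \right)} = 4 A^{2}$ ($Y{\left(A \right)} = \left(2 A\right)^{2} = 4 A^{2}$)
$U{\left(m,g \right)} = -22$
$\frac{3846756}{1257719} + \frac{\left(-846 + U{\left(32,Y{\left(s \right)} \right)}\right) 73}{-627 - 221650} = \frac{3846756}{1257719} + \frac{\left(-846 - 22\right) 73}{-627 - 221650} = 3846756 \cdot \frac{1}{1257719} + \frac{\left(-868\right) 73}{-627 - 221650} = \frac{3846756}{1257719} - \frac{63364}{-222277} = \frac{3846756}{1257719} - - \frac{63364}{222277} = \frac{3846756}{1257719} + \frac{63364}{222277} = \frac{934739490128}{279562006163}$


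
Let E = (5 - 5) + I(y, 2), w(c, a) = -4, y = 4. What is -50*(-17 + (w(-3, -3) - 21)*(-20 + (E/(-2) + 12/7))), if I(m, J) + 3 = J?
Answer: -149675/7 ≈ -21382.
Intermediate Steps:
I(m, J) = -3 + J
E = -1 (E = (5 - 5) + (-3 + 2) = 0 - 1 = -1)
-50*(-17 + (w(-3, -3) - 21)*(-20 + (E/(-2) + 12/7))) = -50*(-17 + (-4 - 21)*(-20 + (-1/(-2) + 12/7))) = -50*(-17 - 25*(-20 + (-1*(-1/2) + 12*(1/7)))) = -50*(-17 - 25*(-20 + (1/2 + 12/7))) = -50*(-17 - 25*(-20 + 31/14)) = -50*(-17 - 25*(-249/14)) = -50*(-17 + 6225/14) = -50*5987/14 = -149675/7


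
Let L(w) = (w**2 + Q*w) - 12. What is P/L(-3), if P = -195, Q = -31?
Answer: -13/6 ≈ -2.1667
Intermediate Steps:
L(w) = -12 + w**2 - 31*w (L(w) = (w**2 - 31*w) - 12 = -12 + w**2 - 31*w)
P/L(-3) = -195/(-12 + (-3)**2 - 31*(-3)) = -195/(-12 + 9 + 93) = -195/90 = -195*1/90 = -13/6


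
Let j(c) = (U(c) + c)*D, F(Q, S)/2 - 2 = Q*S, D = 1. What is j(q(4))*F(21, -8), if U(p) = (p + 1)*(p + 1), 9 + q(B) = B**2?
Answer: -23572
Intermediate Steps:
F(Q, S) = 4 + 2*Q*S (F(Q, S) = 4 + 2*(Q*S) = 4 + 2*Q*S)
q(B) = -9 + B**2
U(p) = (1 + p)**2 (U(p) = (1 + p)*(1 + p) = (1 + p)**2)
j(c) = c + (1 + c)**2 (j(c) = ((1 + c)**2 + c)*1 = (c + (1 + c)**2)*1 = c + (1 + c)**2)
j(q(4))*F(21, -8) = ((-9 + 4**2) + (1 + (-9 + 4**2))**2)*(4 + 2*21*(-8)) = ((-9 + 16) + (1 + (-9 + 16))**2)*(4 - 336) = (7 + (1 + 7)**2)*(-332) = (7 + 8**2)*(-332) = (7 + 64)*(-332) = 71*(-332) = -23572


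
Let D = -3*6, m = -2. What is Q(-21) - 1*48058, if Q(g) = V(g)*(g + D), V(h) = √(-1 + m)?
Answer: -48058 - 39*I*√3 ≈ -48058.0 - 67.55*I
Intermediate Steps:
V(h) = I*√3 (V(h) = √(-1 - 2) = √(-3) = I*√3)
D = -18
Q(g) = I*√3*(-18 + g) (Q(g) = (I*√3)*(g - 18) = (I*√3)*(-18 + g) = I*√3*(-18 + g))
Q(-21) - 1*48058 = I*√3*(-18 - 21) - 1*48058 = I*√3*(-39) - 48058 = -39*I*√3 - 48058 = -48058 - 39*I*√3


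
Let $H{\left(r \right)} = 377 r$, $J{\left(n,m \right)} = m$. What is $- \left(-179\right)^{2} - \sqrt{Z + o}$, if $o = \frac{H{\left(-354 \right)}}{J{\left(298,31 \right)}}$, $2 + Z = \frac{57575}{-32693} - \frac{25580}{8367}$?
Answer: $-32041 - \frac{i \sqrt{310057810625495501850135}}{8479812261} \approx -32041.0 - 65.665 i$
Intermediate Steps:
$Z = - \frac{1865101627}{273542331}$ ($Z = -2 + \left(\frac{57575}{-32693} - \frac{25580}{8367}\right) = -2 + \left(57575 \left(- \frac{1}{32693}\right) - \frac{25580}{8367}\right) = -2 - \frac{1318016965}{273542331} = - \frac{1865101627}{273542331} \approx -6.8183$)
$o = - \frac{133458}{31}$ ($o = \frac{377 \left(-354\right)}{31} = \left(-133458\right) \frac{1}{31} = - \frac{133458}{31} \approx -4305.1$)
$- \left(-179\right)^{2} - \sqrt{Z + o} = - \left(-179\right)^{2} - \sqrt{- \frac{1865101627}{273542331} - \frac{133458}{31}} = \left(-1\right) 32041 - \sqrt{- \frac{36564230561035}{8479812261}} = -32041 - \frac{i \sqrt{310057810625495501850135}}{8479812261}$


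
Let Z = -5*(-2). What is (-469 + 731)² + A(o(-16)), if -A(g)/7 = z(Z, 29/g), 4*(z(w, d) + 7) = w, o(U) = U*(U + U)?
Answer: 137351/2 ≈ 68676.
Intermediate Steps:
o(U) = 2*U² (o(U) = U*(2*U) = 2*U²)
Z = 10
z(w, d) = -7 + w/4
A(g) = 63/2 (A(g) = -7*(-7 + (¼)*10) = -7*(-7 + 5/2) = -7*(-9/2) = 63/2)
(-469 + 731)² + A(o(-16)) = (-469 + 731)² + 63/2 = 262² + 63/2 = 68644 + 63/2 = 137351/2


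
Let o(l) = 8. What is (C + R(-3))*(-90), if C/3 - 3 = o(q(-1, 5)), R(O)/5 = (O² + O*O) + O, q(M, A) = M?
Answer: -9720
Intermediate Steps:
R(O) = 5*O + 10*O² (R(O) = 5*((O² + O*O) + O) = 5*((O² + O²) + O) = 5*(2*O² + O) = 5*(O + 2*O²) = 5*O + 10*O²)
C = 33 (C = 9 + 3*8 = 9 + 24 = 33)
(C + R(-3))*(-90) = (33 + 5*(-3)*(1 + 2*(-3)))*(-90) = (33 + 5*(-3)*(1 - 6))*(-90) = (33 + 5*(-3)*(-5))*(-90) = (33 + 75)*(-90) = 108*(-90) = -9720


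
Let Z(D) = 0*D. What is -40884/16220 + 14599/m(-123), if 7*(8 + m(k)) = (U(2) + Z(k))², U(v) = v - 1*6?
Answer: -82960291/32440 ≈ -2557.3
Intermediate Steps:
U(v) = -6 + v (U(v) = v - 6 = -6 + v)
Z(D) = 0
m(k) = -40/7 (m(k) = -8 + ((-6 + 2) + 0)²/7 = -8 + (-4 + 0)²/7 = -8 + (⅐)*(-4)² = -8 + (⅐)*16 = -8 + 16/7 = -40/7)
-40884/16220 + 14599/m(-123) = -40884/16220 + 14599/(-40/7) = -40884*1/16220 + 14599*(-7/40) = -10221/4055 - 102193/40 = -82960291/32440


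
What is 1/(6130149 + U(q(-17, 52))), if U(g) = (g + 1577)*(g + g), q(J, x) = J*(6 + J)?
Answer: 1/6789885 ≈ 1.4728e-7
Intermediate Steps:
U(g) = 2*g*(1577 + g) (U(g) = (1577 + g)*(2*g) = 2*g*(1577 + g))
1/(6130149 + U(q(-17, 52))) = 1/(6130149 + 2*(-17*(6 - 17))*(1577 - 17*(6 - 17))) = 1/(6130149 + 2*(-17*(-11))*(1577 - 17*(-11))) = 1/(6130149 + 2*187*(1577 + 187)) = 1/(6130149 + 2*187*1764) = 1/(6130149 + 659736) = 1/6789885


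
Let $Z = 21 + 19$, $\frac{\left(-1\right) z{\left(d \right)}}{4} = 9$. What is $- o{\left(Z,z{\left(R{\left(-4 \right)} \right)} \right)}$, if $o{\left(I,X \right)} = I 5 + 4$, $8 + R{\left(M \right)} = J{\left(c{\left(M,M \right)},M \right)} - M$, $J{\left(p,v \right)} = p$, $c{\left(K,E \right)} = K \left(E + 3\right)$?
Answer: $-204$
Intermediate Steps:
$c{\left(K,E \right)} = K \left(3 + E\right)$
$R{\left(M \right)} = -8 - M + M \left(3 + M\right)$ ($R{\left(M \right)} = -8 + \left(M \left(3 + M\right) - M\right) = -8 + \left(- M + M \left(3 + M\right)\right) = -8 - M + M \left(3 + M\right)$)
$z{\left(d \right)} = -36$ ($z{\left(d \right)} = \left(-4\right) 9 = -36$)
$Z = 40$
$o{\left(I,X \right)} = 4 + 5 I$ ($o{\left(I,X \right)} = 5 I + 4 = 4 + 5 I$)
$- o{\left(Z,z{\left(R{\left(-4 \right)} \right)} \right)} = - (4 + 5 \cdot 40) = - (4 + 200) = \left(-1\right) 204 = -204$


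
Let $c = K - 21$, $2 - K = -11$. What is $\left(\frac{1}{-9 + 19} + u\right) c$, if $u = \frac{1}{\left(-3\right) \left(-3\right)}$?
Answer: $- \frac{76}{45} \approx -1.6889$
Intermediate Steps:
$K = 13$ ($K = 2 - -11 = 2 + 11 = 13$)
$c = -8$ ($c = 13 - 21 = -8$)
$u = \frac{1}{9} \approx 0.11111$
$\left(\frac{1}{-9 + 19} + u\right) c = \left(\frac{1}{-9 + 19} + \frac{1}{9}\right) \left(-8\right) = \left(\frac{1}{10} + \frac{1}{9}\right) \left(-8\right) = \frac{19}{90} \left(-8\right) = - \frac{76}{45}$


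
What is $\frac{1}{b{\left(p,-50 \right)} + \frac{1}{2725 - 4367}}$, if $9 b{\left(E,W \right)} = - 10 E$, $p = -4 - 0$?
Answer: $\frac{14778}{65671} \approx 0.22503$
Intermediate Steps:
$p = -4$ ($p = -4 + 0 = -4$)
$b{\left(E,W \right)} = - \frac{10 E}{9}$ ($b{\left(E,W \right)} = \frac{\left(-10\right) E}{9} = - \frac{10 E}{9}$)
$\frac{1}{b{\left(p,-50 \right)} + \frac{1}{2725 - 4367}} = \frac{1}{\left(- \frac{10}{9}\right) \left(-4\right) + \frac{1}{2725 - 4367}} = \frac{1}{\frac{40}{9} + \frac{1}{-1642}} = \frac{1}{\frac{40}{9} - \frac{1}{1642}} = \frac{1}{\frac{65671}{14778}} = \frac{14778}{65671}$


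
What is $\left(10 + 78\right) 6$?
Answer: $528$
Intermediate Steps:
$\left(10 + 78\right) 6 = 88 \cdot 6 = 528$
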